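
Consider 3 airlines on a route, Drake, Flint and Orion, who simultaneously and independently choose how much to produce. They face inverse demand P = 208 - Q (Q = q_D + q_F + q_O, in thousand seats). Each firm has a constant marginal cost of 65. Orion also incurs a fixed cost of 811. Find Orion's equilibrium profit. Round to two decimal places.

A representative firm's profit is π_i = q_i(208 - Q) - 65q_i.
First-order condition (treating rivals' output as given): 143 - 2q_i - Σ_{j≠i} q_j = 0.
With identical firms every q_j equals q_i, so Σ_{j≠i} q_j = 2q_i and 143 = 4q_i, giving q_i = 143/4.
Price P = 208 - 429/4 = 403/4.
Orion's profit: (403/4 - 65)·(143/4) - 811 = 467.0625.

467.06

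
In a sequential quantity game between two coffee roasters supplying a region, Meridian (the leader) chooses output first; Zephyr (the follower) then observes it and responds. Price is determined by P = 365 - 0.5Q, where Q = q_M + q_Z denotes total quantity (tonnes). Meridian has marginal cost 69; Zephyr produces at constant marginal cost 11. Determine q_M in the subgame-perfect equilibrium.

The follower Zephyr best-responds to any q_M: π_Z = (365 - 0.5Q)q_Z - 11q_Z.
Setting the follower's marginal profit to zero, 354 - (1/2)q_M - q_Z = 0, i.e. q_Z = (354 - (1/2)q_M).
Meridian substitutes q_Z(q_M) into its own profit: π_M = q_M(365 - (1/2)q_M - (354 - (1/2)q_M)/2) - 69q_M = (188 - (1/4)q_M)q_M - 69q_M.
The leader's first-order condition 119 - (1/2)q_M = 0 yields q_M = 238.
Then q_Z = (354 - (1/2)·238) = 235.

238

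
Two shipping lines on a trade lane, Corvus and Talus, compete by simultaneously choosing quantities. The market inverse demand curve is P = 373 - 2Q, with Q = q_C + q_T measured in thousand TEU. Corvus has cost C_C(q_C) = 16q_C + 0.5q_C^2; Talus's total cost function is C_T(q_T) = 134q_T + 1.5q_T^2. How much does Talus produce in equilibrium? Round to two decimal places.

15.52

Corvus's profit: π_C = (373 - 2Q)q_C - (16q_C + (1/2)q_C²). Setting ∂π_C/∂q_C = 0: 357 - 5q_C - 2(q_T) = 0.
Talus's profit: π_T = (373 - 2Q)q_T - (134q_T + (3/2)q_T²). Setting ∂π_T/∂q_T = 0: 239 - 7q_T - 2(q_C) = 0.
Rearranging gives the reaction functions q_C = (357 - 2q_T)/5 and q_T = (239 - 2q_C)/7.
Substituting one into the other gives q_C = 65.1935 and q_T = 481/31.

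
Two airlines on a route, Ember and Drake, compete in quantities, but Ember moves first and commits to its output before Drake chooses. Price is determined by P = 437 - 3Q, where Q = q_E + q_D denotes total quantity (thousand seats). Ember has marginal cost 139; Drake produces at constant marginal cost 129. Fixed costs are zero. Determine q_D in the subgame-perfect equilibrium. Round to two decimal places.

27.33

The follower Drake best-responds to any q_E: π_D = (437 - 3Q)q_D - 129q_D.
∂π_D/∂q_D = 308 - 3q_E - 6q_D = 0 gives the reaction function q_D = (308 - 3q_E)/6.
The leader anticipates this reaction. Substituting into P = 437 - 3Q gives P = 283 - (3/2)q_E, so π_E = (283 - (3/2)q_E)q_E - 139q_E.
Leader FOC: 144 - 3q_E = 0, so q_E = 48.
Then q_D = (308 - 3·48)/6 = 82/3.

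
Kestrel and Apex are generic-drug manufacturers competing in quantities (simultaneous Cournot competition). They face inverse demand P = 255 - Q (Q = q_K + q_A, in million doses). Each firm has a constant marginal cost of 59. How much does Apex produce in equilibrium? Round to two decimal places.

65.33

Each firm earns π_i = (255 - Q)q_i - 59q_i.
Setting ∂π_i/∂q_i = 0 with rivals' quantities fixed: 196 - 2q_i - q_j = 0.
With identical firms every q_j equals q_i, so q_j = q_i and 196 = 3q_i, giving q_i = 196/3.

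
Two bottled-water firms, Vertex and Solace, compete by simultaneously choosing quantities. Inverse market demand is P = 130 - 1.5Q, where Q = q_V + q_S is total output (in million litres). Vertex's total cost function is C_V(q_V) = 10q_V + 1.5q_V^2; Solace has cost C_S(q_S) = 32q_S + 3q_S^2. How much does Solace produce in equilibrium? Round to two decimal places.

7.88

Vertex's profit: π_V = (130 - 1.5Q)q_V - (10q_V + (3/2)q_V²). Setting ∂π_V/∂q_V = 0: 120 - 6q_V - (3/2)(q_S) = 0.
Solace's first-order condition: 98 - 9q_S - (3/2)(q_V) = 0.
Best responses: q_V = (120 - (3/2)q_S)/6, q_S = (98 - (3/2)q_V)/9.
Substituting one into the other gives q_V = 1244/69 and q_S = 544/69.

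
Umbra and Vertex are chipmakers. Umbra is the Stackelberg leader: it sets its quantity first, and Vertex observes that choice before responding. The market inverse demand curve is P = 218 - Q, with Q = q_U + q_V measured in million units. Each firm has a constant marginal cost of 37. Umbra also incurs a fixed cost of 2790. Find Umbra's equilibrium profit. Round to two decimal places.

The follower Vertex best-responds to any q_U: π_V = (218 - Q)q_V - 37q_V.
∂π_V/∂q_V = 181 - q_U - 2q_V = 0 gives the reaction function q_V = (181 - q_U)/2.
The leader anticipates this reaction. Substituting into P = 218 - Q gives P = 255/2 - (1/2)q_U, so π_U = (255/2 - (1/2)q_U)q_U - 37q_U.
Maximising: ∂π_U/∂q_U = 181/2 - q_U = 0, giving q_U = 181/2.
Then q_V = (181 - 181/2)/2 = 181/4.
Price P = 218 - 543/4 = 329/4.
Umbra's profit: (329/4 - 37)·(181/2) - 2790 = 1305.1250.

1305.13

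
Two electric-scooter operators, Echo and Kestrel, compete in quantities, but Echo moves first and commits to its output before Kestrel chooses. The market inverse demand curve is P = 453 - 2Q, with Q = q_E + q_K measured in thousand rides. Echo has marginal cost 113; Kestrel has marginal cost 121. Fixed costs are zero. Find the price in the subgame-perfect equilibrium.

200

The follower Kestrel best-responds to any q_E: π_K = (453 - 2Q)q_K - 121q_K.
∂π_K/∂q_K = 332 - 2q_E - 4q_K = 0 gives the reaction function q_K = (332 - 2q_E)/4.
Echo substitutes q_K(q_E) into its own profit: π_E = q_E(453 - 2q_E - (332 - 2q_E)/2) - 113q_E = (287 - q_E)q_E - 113q_E.
Leader FOC: 174 - 2q_E = 0, so q_E = 87.
Then q_K = (332 - 2·87)/4 = 79/2.
Total output Q = 253/2, so price P = 453 - 2·(253/2) = 200.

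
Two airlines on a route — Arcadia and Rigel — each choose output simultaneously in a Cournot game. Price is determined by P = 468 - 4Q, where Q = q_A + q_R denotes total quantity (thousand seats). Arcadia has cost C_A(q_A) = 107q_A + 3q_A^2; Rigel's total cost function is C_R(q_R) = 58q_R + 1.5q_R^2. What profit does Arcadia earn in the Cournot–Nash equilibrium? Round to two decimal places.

1997.21

Arcadia's profit: π_A = (468 - 4Q)q_A - (107q_A + 3q_A²). Setting ∂π_A/∂q_A = 0: 361 - 14q_A - 4(q_R) = 0.
Rigel's first-order condition: 410 - 11q_R - 4(q_A) = 0.
Best responses: q_A = (361 - 4q_R)/14, q_R = (410 - 4q_A)/11.
Solving the pair: q_A = 777/46, q_R = 716/23.
Price P = 468 - 4·48.0217 = 275.9130.
Arcadia's profit: 275.9130·(777/46) - 107·(777/46) - 3(777/46)² = 1997.2131.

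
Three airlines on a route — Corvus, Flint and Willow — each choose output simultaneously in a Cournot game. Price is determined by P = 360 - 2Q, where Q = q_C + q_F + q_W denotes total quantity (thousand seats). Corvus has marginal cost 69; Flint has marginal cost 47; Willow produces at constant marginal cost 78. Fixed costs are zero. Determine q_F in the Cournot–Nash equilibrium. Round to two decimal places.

Corvus's profit: π_C = (360 - 2Q)q_C - (69q_C). Setting ∂π_C/∂q_C = 0: 291 - 4q_C - 2(q_F + q_W) = 0.
Flint's first-order condition: 313 - 4q_F - 2(q_C + q_W) = 0.
Willow's first-order condition: 282 - 4q_W - 2(q_C + q_F) = 0.
Adding the 3 conditions: 886 − 4Q − 4Q = 0, i.e. Q = 443/4.
Back-substituting: q_C = (291 − 443/2)/2 = 139/4, q_F = (313 − 443/2)/2 = 183/4, q_W = (282 − 443/2)/2 = 121/4.

45.75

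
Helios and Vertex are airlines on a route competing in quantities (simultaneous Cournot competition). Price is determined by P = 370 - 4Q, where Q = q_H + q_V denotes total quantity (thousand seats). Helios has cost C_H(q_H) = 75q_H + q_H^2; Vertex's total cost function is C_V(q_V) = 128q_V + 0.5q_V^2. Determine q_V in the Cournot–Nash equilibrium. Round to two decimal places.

Helios's profit: π_H = (370 - 4Q)q_H - (75q_H + q_H²). Setting ∂π_H/∂q_H = 0: 295 - 10q_H - 4(q_V) = 0.
Vertex's first-order condition: 242 - 9q_V - 4(q_H) = 0.
Best responses: q_H = (295 - 4q_V)/10, q_V = (242 - 4q_H)/9.
Substituting one into the other gives q_H = 1687/74 and q_V = 620/37.

16.76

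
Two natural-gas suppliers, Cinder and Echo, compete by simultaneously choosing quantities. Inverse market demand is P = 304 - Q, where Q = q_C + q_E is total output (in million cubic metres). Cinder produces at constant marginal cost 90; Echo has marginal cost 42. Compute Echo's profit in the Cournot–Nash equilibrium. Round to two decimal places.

Cinder's profit: π_C = (304 - Q)q_C - (90q_C). Setting ∂π_C/∂q_C = 0: 214 - 2q_C - (q_E) = 0.
Echo's first-order condition: 262 - 2q_E - (q_C) = 0.
So q_C = (214 - q_E)/2 and q_E = (262 - q_C)/2.
Solving the pair: q_C = 166/3, q_E = 310/3.
Price P = 304 - 476/3 = 436/3.
Echo's profit: (436/3 - 42)·(310/3) = 10677.7778.

10677.78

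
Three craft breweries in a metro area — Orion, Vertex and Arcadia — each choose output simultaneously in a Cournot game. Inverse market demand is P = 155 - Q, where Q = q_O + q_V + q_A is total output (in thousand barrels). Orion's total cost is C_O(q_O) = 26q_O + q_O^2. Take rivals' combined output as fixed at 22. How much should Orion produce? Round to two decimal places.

With rivals' combined output fixed at 22, Orion's profit is π_O = (155 - 22 - q_O)q_O - (26q_O + q_O²) = (133 - q_O)q_O - (26q_O + q_O²).
∂π_O/∂q_O = 107 - 4q_O = 0, so q_O = 107/4.

26.75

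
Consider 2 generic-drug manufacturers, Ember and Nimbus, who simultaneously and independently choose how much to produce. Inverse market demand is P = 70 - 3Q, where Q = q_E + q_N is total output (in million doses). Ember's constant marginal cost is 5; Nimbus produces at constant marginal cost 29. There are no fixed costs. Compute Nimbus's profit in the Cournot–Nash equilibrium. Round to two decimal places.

Ember's profit: π_E = (70 - 3Q)q_E - (5q_E). Setting ∂π_E/∂q_E = 0: 65 - 6q_E - 3(q_N) = 0.
Nimbus's first-order condition: 41 - 6q_N - 3(q_E) = 0.
So q_E = (65 - 3q_N)/6 and q_N = (41 - 3q_E)/6.
Substituting one into the other gives q_E = 89/9 and q_N = 17/9.
Price P = 70 - 3·(106/9) = 104/3.
Nimbus's profit: (104/3 - 29)·(17/9) = 289/27.

10.70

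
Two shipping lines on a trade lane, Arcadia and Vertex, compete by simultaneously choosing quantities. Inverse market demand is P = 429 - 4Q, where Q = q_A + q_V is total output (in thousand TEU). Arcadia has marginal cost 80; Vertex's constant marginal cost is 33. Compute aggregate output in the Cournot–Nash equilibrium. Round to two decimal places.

Arcadia's profit: π_A = (429 - 4Q)q_A - (80q_A). Setting ∂π_A/∂q_A = 0: 349 - 8q_A - 4(q_V) = 0.
Vertex's first-order condition: 396 - 8q_V - 4(q_A) = 0.
Rearranging gives the reaction functions q_A = (349 - 4q_V)/8 and q_V = (396 - 4q_A)/8.
Substituting one into the other gives q_A = 151/6 and q_V = 443/12.
Total output Q = 151/6 + 443/12 = 745/12.

62.08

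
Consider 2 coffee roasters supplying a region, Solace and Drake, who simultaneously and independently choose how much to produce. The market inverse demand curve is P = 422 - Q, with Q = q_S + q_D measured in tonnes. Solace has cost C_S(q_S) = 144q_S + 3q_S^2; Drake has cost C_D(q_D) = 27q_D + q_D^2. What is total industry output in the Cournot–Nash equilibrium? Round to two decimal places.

Solace's profit: π_S = (422 - Q)q_S - (144q_S + 3q_S²). Setting ∂π_S/∂q_S = 0: 278 - 8q_S - (q_D) = 0.
Drake's first-order condition: 395 - 4q_D - (q_S) = 0.
So q_S = (278 - q_D)/8 and q_D = (395 - q_S)/4.
Substituting one into the other gives q_S = 717/31 and q_D = 92.9677.
Total output Q = 717/31 + 92.9677 = 116.0968.

116.10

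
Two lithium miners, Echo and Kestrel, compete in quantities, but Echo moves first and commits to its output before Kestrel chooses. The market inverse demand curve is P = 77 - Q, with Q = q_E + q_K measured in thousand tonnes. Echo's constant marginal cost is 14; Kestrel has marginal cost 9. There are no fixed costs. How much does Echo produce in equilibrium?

29

The follower Kestrel best-responds to any q_E: π_K = (77 - Q)q_K - 9q_K.
Setting the follower's marginal profit to zero, 68 - q_E - 2q_K = 0, i.e. q_K = (68 - q_E)/2.
Echo substitutes q_K(q_E) into its own profit: π_E = q_E(77 - q_E - (68 - q_E)/2) - 14q_E = (43 - (1/2)q_E)q_E - 14q_E.
The leader's first-order condition 29 - q_E = 0 yields q_E = 29.
Then q_K = (68 - 29)/2 = 39/2.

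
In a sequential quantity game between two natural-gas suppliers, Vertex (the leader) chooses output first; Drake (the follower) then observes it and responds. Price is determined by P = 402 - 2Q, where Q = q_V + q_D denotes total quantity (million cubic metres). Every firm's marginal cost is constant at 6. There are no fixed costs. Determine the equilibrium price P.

The follower Drake best-responds to any q_V: π_D = (402 - 2Q)q_D - 6q_D.
Setting the follower's marginal profit to zero, 396 - 2q_V - 4q_D = 0, i.e. q_D = (396 - 2q_V)/4.
The leader anticipates this reaction. Substituting into P = 402 - 2Q gives P = 204 - q_V, so π_V = (204 - q_V)q_V - 6q_V.
Maximising: ∂π_V/∂q_V = 198 - 2q_V = 0, giving q_V = 99.
Then q_D = (396 - 2·99)/4 = 99/2.
Total output Q = 297/2, so price P = 402 - 2·(297/2) = 105.

105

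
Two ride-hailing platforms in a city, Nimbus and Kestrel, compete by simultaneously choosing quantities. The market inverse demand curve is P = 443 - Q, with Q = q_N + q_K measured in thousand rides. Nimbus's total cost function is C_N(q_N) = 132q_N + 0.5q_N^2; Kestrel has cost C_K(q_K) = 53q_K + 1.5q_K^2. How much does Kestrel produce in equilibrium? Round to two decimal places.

61.36

Nimbus's profit: π_N = (443 - Q)q_N - (132q_N + (1/2)q_N²). Setting ∂π_N/∂q_N = 0: 311 - 3q_N - (q_K) = 0.
Kestrel's profit: π_K = (443 - Q)q_K - (53q_K + (3/2)q_K²). Setting ∂π_K/∂q_K = 0: 390 - 5q_K - (q_N) = 0.
Rearranging gives the reaction functions q_N = (311 - q_K)/3 and q_K = (390 - q_N)/5.
Substituting one into the other gives q_N = 1165/14 and q_K = 859/14.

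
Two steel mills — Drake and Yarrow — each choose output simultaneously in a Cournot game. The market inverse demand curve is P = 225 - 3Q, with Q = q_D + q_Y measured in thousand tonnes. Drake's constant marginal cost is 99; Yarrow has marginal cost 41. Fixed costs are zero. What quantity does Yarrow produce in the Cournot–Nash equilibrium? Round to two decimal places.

Drake's profit: π_D = (225 - 3Q)q_D - (99q_D). Setting ∂π_D/∂q_D = 0: 126 - 6q_D - 3(q_Y) = 0.
Yarrow's first-order condition: 184 - 6q_Y - 3(q_D) = 0.
Rearranging gives the reaction functions q_D = (126 - 3q_Y)/6 and q_Y = (184 - 3q_D)/6.
Substituting one into the other gives q_D = 68/9 and q_Y = 242/9.

26.89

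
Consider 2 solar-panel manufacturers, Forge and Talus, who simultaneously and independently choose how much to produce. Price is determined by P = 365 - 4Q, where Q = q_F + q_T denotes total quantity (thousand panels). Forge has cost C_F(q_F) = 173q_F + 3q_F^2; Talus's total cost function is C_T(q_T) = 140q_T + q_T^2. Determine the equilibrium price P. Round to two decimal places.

255.26

Forge's profit: π_F = (365 - 4Q)q_F - (173q_F + 3q_F²). Setting ∂π_F/∂q_F = 0: 192 - 14q_F - 4(q_T) = 0.
Talus's profit: π_T = (365 - 4Q)q_T - (140q_T + q_T²). Setting ∂π_T/∂q_T = 0: 225 - 10q_T - 4(q_F) = 0.
So q_F = (192 - 4q_T)/14 and q_T = (225 - 4q_F)/10.
Solving the pair: q_F = 255/31, q_T = 1191/62.
Total output Q = 1701/62, so price P = 365 - 4·(1701/62) = 255.2581.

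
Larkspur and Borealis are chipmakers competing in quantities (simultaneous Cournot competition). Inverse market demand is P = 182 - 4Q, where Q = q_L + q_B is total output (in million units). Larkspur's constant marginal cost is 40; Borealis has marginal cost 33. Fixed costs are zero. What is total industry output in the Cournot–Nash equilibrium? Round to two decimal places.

24.25

Larkspur's profit: π_L = (182 - 4Q)q_L - (40q_L). Setting ∂π_L/∂q_L = 0: 142 - 8q_L - 4(q_B) = 0.
Borealis's first-order condition: 149 - 8q_B - 4(q_L) = 0.
Best responses: q_L = (142 - 4q_B)/8, q_B = (149 - 4q_L)/8.
Solving the pair: q_L = 45/4, q_B = 13.
Total output Q = 45/4 + 13 = 97/4.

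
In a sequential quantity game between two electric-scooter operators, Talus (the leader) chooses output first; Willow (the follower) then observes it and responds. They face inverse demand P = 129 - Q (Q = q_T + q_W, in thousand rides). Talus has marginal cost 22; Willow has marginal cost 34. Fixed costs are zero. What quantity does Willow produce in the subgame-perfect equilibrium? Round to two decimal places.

17.75

The follower Willow best-responds to any q_T: π_W = (129 - Q)q_W - 34q_W.
Follower FOC: 95 - q_T - 2q_W = 0, so q_W(q_T) = (95 - q_T)/2.
Talus substitutes q_W(q_T) into its own profit: π_T = q_T(129 - q_T - (95 - q_T)/2) - 22q_T = (163/2 - (1/2)q_T)q_T - 22q_T.
The leader's first-order condition 119/2 - q_T = 0 yields q_T = 119/2.
Then q_W = (95 - 119/2)/2 = 71/4.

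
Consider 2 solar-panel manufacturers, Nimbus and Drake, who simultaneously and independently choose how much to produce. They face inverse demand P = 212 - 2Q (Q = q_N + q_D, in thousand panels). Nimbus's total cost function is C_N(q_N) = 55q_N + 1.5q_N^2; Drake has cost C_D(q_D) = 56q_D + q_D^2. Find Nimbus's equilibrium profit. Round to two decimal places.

Nimbus's profit: π_N = (212 - 2Q)q_N - (55q_N + (3/2)q_N²). Setting ∂π_N/∂q_N = 0: 157 - 7q_N - 2(q_D) = 0.
Drake's profit: π_D = (212 - 2Q)q_D - (56q_D + q_D²). Setting ∂π_D/∂q_D = 0: 156 - 6q_D - 2(q_N) = 0.
Best responses: q_N = (157 - 2q_D)/7, q_D = (156 - 2q_N)/6.
Solving the pair: q_N = 315/19, q_D = 389/19.
Price P = 212 - 2·(704/19) = 137.8947.
Nimbus's profit: 137.8947·(315/19) - 55·(315/19) - (3/2)(315/19)² = 962.0152.

962.02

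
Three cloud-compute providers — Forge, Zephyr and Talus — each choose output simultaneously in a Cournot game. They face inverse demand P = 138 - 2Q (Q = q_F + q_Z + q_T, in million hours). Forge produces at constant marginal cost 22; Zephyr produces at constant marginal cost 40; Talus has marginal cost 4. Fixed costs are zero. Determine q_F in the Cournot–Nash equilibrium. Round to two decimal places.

14.50

Forge's profit: π_F = (138 - 2Q)q_F - (22q_F). Setting ∂π_F/∂q_F = 0: 116 - 4q_F - 2(q_Z + q_T) = 0.
Zephyr's first-order condition: 98 - 4q_Z - 2(q_F + q_T) = 0.
Talus's first-order condition: 134 - 4q_T - 2(q_F + q_Z) = 0.
Adding the 3 conditions: 348 − 4Q − 4Q = 0, i.e. Q = 87/2.
Back-substituting: q_F = (116 − 87)/2 = 29/2, q_Z = (98 − 87)/2 = 11/2, q_T = (134 − 87)/2 = 47/2.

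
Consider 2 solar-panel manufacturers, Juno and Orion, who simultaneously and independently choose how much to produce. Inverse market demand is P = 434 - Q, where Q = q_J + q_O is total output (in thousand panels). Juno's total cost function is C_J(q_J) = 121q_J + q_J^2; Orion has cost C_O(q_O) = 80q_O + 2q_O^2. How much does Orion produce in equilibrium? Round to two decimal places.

Juno's profit: π_J = (434 - Q)q_J - (121q_J + q_J²). Setting ∂π_J/∂q_J = 0: 313 - 4q_J - (q_O) = 0.
Orion's profit: π_O = (434 - Q)q_O - (80q_O + 2q_O²). Setting ∂π_O/∂q_O = 0: 354 - 6q_O - (q_J) = 0.
Best responses: q_J = (313 - q_O)/4, q_O = (354 - q_J)/6.
Substituting one into the other gives q_J = 1524/23 and q_O = 1103/23.

47.96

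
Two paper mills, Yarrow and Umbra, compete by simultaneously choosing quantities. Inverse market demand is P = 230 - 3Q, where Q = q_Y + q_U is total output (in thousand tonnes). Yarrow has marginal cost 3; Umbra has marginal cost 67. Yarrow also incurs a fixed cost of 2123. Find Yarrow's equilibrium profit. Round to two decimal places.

Yarrow's profit: π_Y = (230 - 3Q)q_Y - (3q_Y). Setting ∂π_Y/∂q_Y = 0: 227 - 6q_Y - 3(q_U) = 0.
Umbra's first-order condition: 163 - 6q_U - 3(q_Y) = 0.
So q_Y = (227 - 3q_U)/6 and q_U = (163 - 3q_Y)/6.
Solving the pair: q_Y = 97/3, q_U = 11.
Price P = 230 - 3·(130/3) = 100.
Yarrow's profit: (100 - 3)·(97/3) - 2123 = 1013.3333.

1013.33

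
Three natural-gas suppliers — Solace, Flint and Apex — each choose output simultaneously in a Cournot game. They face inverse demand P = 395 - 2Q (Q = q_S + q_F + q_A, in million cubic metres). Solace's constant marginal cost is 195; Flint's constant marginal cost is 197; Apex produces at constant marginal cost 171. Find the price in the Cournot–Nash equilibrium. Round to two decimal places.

239.50

Solace's profit: π_S = (395 - 2Q)q_S - (195q_S). Setting ∂π_S/∂q_S = 0: 200 - 4q_S - 2(q_F + q_A) = 0.
Flint's first-order condition: 198 - 4q_F - 2(q_S + q_A) = 0.
Apex's profit: π_A = (395 - 2Q)q_A - (171q_A). Setting ∂π_A/∂q_A = 0: 224 - 4q_A - 2(q_S + q_F) = 0.
Adding the 3 conditions: 622 − 4Q − 4Q = 0, i.e. Q = 311/4.
Back-substituting: q_S = (200 − 311/2)/2 = 89/4, q_F = (198 − 311/2)/2 = 85/4, q_A = (224 − 311/2)/2 = 137/4.
Total output Q = 311/4, so price P = 395 - 2·(311/4) = 479/2.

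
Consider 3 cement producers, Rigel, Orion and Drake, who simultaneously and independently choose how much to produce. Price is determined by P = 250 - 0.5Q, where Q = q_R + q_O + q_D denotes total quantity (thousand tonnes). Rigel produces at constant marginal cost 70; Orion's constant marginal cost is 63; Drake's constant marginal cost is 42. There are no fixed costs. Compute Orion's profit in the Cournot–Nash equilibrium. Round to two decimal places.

3741.13

Rigel's profit: π_R = (250 - 0.5Q)q_R - (70q_R). Setting ∂π_R/∂q_R = 0: 180 - q_R - (1/2)(q_O + q_D) = 0.
Orion's profit: π_O = (250 - 0.5Q)q_O - (63q_O). Setting ∂π_O/∂q_O = 0: 187 - q_O - (1/2)(q_R + q_D) = 0.
Drake's profit: π_D = (250 - 0.5Q)q_D - (42q_D). Setting ∂π_D/∂q_D = 0: 208 - q_D - (1/2)(q_R + q_O) = 0.
Adding the 3 first-order conditions: 575 − 2Q = 0, so Q = 575/2.
Back-substituting: q_R = (180 − 575/4)/(1/2) = 145/2, q_O = (187 − 575/4)/(1/2) = 173/2, q_D = (208 − 575/4)/(1/2) = 257/2.
Price P = 250 - (1/2)·(575/2) = 425/4.
Orion's profit: (425/4 - 63)·(173/2) = 3741.1250.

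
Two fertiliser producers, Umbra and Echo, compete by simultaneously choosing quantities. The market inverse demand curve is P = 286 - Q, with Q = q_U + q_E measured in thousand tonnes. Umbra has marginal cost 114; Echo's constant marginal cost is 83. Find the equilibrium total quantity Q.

125

Umbra's profit: π_U = (286 - Q)q_U - (114q_U). Setting ∂π_U/∂q_U = 0: 172 - 2q_U - (q_E) = 0.
Echo's profit: π_E = (286 - Q)q_E - (83q_E). Setting ∂π_E/∂q_E = 0: 203 - 2q_E - (q_U) = 0.
Best responses: q_U = (172 - q_E)/2, q_E = (203 - q_U)/2.
Solving the pair: q_U = 47, q_E = 78.
Total output Q = 47 + 78 = 125.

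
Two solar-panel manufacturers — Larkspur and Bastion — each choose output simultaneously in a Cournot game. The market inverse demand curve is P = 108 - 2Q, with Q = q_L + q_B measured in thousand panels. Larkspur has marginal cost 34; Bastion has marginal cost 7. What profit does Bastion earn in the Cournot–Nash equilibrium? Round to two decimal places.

910.22

Larkspur's profit: π_L = (108 - 2Q)q_L - (34q_L). Setting ∂π_L/∂q_L = 0: 74 - 4q_L - 2(q_B) = 0.
Bastion's profit: π_B = (108 - 2Q)q_B - (7q_B). Setting ∂π_B/∂q_B = 0: 101 - 4q_B - 2(q_L) = 0.
So q_L = (74 - 2q_B)/4 and q_B = (101 - 2q_L)/4.
Solving the pair: q_L = 47/6, q_B = 64/3.
Price P = 108 - 2·(175/6) = 149/3.
Bastion's profit: (149/3 - 7)·(64/3) = 910.2222.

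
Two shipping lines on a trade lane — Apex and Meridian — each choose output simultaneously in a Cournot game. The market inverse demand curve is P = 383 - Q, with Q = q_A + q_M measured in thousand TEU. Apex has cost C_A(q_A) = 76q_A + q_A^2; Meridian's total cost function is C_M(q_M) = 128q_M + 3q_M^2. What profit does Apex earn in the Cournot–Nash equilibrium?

10082

Apex's profit: π_A = (383 - Q)q_A - (76q_A + q_A²). Setting ∂π_A/∂q_A = 0: 307 - 4q_A - (q_M) = 0.
Meridian's profit: π_M = (383 - Q)q_M - (128q_M + 3q_M²). Setting ∂π_M/∂q_M = 0: 255 - 8q_M - (q_A) = 0.
So q_A = (307 - q_M)/4 and q_M = (255 - q_A)/8.
Substituting one into the other gives q_A = 71 and q_M = 23.
Price P = 383 - 94 = 289.
Apex's profit: 289·71 - 76·71 - 71² = 10082.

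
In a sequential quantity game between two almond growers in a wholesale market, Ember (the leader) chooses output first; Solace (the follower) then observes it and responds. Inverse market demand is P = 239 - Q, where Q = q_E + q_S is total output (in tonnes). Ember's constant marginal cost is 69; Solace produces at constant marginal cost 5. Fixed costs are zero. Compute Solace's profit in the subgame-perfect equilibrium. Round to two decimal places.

The follower Solace best-responds to any q_E: π_S = (239 - Q)q_S - 5q_S.
∂π_S/∂q_S = 234 - q_E - 2q_S = 0 gives the reaction function q_S = (234 - q_E)/2.
The leader anticipates this reaction. Substituting into P = 239 - Q gives P = 122 - (1/2)q_E, so π_E = (122 - (1/2)q_E)q_E - 69q_E.
Maximising: ∂π_E/∂q_E = 53 - q_E = 0, giving q_E = 53.
Then q_S = (234 - 53)/2 = 181/2.
Price P = 239 - 287/2 = 191/2.
Solace's profit: (191/2 - 5)·(181/2) = 8190.2500.

8190.25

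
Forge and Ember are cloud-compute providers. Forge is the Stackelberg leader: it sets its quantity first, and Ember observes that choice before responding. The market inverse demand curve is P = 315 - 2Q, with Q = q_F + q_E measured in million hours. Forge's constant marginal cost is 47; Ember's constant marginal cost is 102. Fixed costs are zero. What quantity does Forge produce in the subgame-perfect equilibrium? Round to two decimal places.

80.75

Solve by backward induction. Given q_F, the follower Ember maximises π_E = (315 - 2q_F - 2q_E)q_E - 102q_E.
Follower FOC: 213 - 2q_F - 4q_E = 0, so q_E(q_F) = (213 - 2q_F)/4.
Forge substitutes q_E(q_F) into its own profit: π_F = q_F(315 - 2q_F - (213 - 2q_F)/2) - 47q_F = (417/2 - q_F)q_F - 47q_F.
The leader's first-order condition 323/2 - 2q_F = 0 yields q_F = 323/4.
Then q_E = (213 - 2·(323/4))/4 = 103/8.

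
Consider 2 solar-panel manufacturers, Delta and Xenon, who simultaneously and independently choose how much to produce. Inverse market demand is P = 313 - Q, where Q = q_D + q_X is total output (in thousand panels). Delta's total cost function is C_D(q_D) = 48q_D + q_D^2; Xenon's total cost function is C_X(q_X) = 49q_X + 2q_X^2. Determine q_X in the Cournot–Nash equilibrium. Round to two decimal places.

34.39

Delta's profit: π_D = (313 - Q)q_D - (48q_D + q_D²). Setting ∂π_D/∂q_D = 0: 265 - 4q_D - (q_X) = 0.
Xenon's profit: π_X = (313 - Q)q_X - (49q_X + 2q_X²). Setting ∂π_X/∂q_X = 0: 264 - 6q_X - (q_D) = 0.
Rearranging gives the reaction functions q_D = (265 - q_X)/4 and q_X = (264 - q_D)/6.
Solving the pair: q_D = 1326/23, q_X = 791/23.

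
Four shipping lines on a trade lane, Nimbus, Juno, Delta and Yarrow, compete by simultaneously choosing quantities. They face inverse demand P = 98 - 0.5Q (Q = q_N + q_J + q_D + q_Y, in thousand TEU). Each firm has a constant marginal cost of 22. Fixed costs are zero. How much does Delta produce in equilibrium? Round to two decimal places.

Each firm earns π_i = (98 - 0.5Q)q_i - 22q_i.
First-order condition (treating rivals' output as given): 76 - q_i - (1/2)·Σ_{j≠i} q_j = 0.
By symmetry each firm produces the same amount; substituting Σ_{j≠i} q_j = 3q_i yields q_i = 76/(5/2) = 152/5.

30.40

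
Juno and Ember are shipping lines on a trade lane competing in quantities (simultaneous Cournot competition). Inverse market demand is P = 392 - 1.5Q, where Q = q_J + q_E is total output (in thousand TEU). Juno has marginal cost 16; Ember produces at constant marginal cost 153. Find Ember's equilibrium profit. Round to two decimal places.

Juno's profit: π_J = (392 - 1.5Q)q_J - (16q_J). Setting ∂π_J/∂q_J = 0: 376 - 3q_J - (3/2)(q_E) = 0.
Ember's first-order condition: 239 - 3q_E - (3/2)(q_J) = 0.
Rearranging gives the reaction functions q_J = (376 - (3/2)q_E)/3 and q_E = (239 - (3/2)q_J)/3.
Substituting one into the other gives q_J = 114 and q_E = 68/3.
Price P = 392 - (3/2)·(410/3) = 187.
Ember's profit: (187 - 153)·(68/3) = 770.6667.

770.67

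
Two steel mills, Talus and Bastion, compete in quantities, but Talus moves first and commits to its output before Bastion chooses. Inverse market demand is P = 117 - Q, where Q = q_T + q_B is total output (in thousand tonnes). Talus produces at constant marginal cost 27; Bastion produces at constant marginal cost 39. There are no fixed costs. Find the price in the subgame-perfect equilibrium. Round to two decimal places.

52.50

The follower Bastion best-responds to any q_T: π_B = (117 - Q)q_B - 39q_B.
Setting the follower's marginal profit to zero, 78 - q_T - 2q_B = 0, i.e. q_B = (78 - q_T)/2.
Talus substitutes q_B(q_T) into its own profit: π_T = q_T(117 - q_T - (78 - q_T)/2) - 27q_T = (78 - (1/2)q_T)q_T - 27q_T.
Leader FOC: 51 - q_T = 0, so q_T = 51.
Then q_B = (78 - 51)/2 = 27/2.
Total output Q = 129/2, so price P = 117 - 129/2 = 105/2.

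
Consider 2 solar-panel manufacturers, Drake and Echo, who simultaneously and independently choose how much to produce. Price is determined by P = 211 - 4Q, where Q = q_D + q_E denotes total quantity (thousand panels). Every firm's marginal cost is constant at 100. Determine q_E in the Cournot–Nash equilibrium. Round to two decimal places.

9.25

A representative firm's profit is π_i = q_i(211 - 4Q) - 100q_i.
First-order condition (treating rivals' output as given): 111 - 8q_i - 4q_j = 0.
With identical firms every q_j equals q_i, so q_j = q_i and 111 = 12q_i, giving q_i = 37/4.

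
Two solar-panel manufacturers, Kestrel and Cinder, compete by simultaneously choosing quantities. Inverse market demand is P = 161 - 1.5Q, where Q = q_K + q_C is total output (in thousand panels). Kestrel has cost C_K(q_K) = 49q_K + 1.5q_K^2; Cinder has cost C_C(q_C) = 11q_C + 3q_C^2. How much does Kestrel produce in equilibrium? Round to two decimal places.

15.13

Kestrel's profit: π_K = (161 - 1.5Q)q_K - (49q_K + (3/2)q_K²). Setting ∂π_K/∂q_K = 0: 112 - 6q_K - (3/2)(q_C) = 0.
Cinder's first-order condition: 150 - 9q_C - (3/2)(q_K) = 0.
So q_K = (112 - (3/2)q_C)/6 and q_C = (150 - (3/2)q_K)/9.
Substituting one into the other gives q_K = 348/23 and q_C = 976/69.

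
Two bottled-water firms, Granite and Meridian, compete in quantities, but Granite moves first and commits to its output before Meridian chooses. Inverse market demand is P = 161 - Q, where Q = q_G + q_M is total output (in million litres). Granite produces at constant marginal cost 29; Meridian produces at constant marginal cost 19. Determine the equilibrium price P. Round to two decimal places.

Solve by backward induction. Given q_G, the follower Meridian maximises π_M = (161 - q_G - q_M)q_M - 19q_M.
Follower FOC: 142 - q_G - 2q_M = 0, so q_M(q_G) = (142 - q_G)/2.
Granite substitutes q_M(q_G) into its own profit: π_G = q_G(161 - q_G - (142 - q_G)/2) - 29q_G = (90 - (1/2)q_G)q_G - 29q_G.
Leader FOC: 61 - q_G = 0, so q_G = 61.
Then q_M = (142 - 61)/2 = 81/2.
Total output Q = 203/2, so price P = 161 - 203/2 = 119/2.

59.50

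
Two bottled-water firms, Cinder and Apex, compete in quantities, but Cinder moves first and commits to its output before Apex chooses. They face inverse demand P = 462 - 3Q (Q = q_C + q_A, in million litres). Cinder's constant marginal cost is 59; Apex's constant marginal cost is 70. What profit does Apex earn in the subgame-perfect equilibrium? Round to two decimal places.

2852.08

The follower Apex best-responds to any q_C: π_A = (462 - 3Q)q_A - 70q_A.
Setting the follower's marginal profit to zero, 392 - 3q_C - 6q_A = 0, i.e. q_A = (392 - 3q_C)/6.
Cinder substitutes q_A(q_C) into its own profit: π_C = q_C(462 - 3q_C - (392 - 3q_C)/2) - 59q_C = (266 - (3/2)q_C)q_C - 59q_C.
The leader's first-order condition 207 - 3q_C = 0 yields q_C = 69.
Then q_A = (392 - 3·69)/6 = 185/6.
Price P = 462 - 3·(599/6) = 325/2.
Apex's profit: (325/2 - 70)·(185/6) = 2852.0833.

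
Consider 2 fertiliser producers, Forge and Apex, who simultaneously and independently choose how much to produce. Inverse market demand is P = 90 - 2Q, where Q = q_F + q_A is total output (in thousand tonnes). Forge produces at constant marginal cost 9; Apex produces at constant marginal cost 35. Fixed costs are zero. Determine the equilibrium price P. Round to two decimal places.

Forge's profit: π_F = (90 - 2Q)q_F - (9q_F). Setting ∂π_F/∂q_F = 0: 81 - 4q_F - 2(q_A) = 0.
Apex's first-order condition: 55 - 4q_A - 2(q_F) = 0.
Rearranging gives the reaction functions q_F = (81 - 2q_A)/4 and q_A = (55 - 2q_F)/4.
Substituting one into the other gives q_F = 107/6 and q_A = 29/6.
Total output Q = 68/3, so price P = 90 - 2·(68/3) = 134/3.

44.67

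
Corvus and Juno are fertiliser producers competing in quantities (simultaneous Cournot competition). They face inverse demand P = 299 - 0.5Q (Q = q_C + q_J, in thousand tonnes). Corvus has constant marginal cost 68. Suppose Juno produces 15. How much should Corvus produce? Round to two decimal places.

With the rival's output fixed at 15, Corvus's profit is π_C = (299 - (1/2)·15 - (1/2)q_C)q_C - (68q_C) = (583/2 - (1/2)q_C)q_C - (68q_C).
∂π_C/∂q_C = 447/2 - q_C = 0, so q_C = 447/2.

223.50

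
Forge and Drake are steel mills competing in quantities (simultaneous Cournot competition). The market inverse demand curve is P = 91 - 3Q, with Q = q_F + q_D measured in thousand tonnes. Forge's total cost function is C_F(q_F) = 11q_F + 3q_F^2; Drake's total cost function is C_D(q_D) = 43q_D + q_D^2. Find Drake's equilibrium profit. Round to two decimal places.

59.66

Forge's profit: π_F = (91 - 3Q)q_F - (11q_F + 3q_F²). Setting ∂π_F/∂q_F = 0: 80 - 12q_F - 3(q_D) = 0.
Drake's first-order condition: 48 - 8q_D - 3(q_F) = 0.
So q_F = (80 - 3q_D)/12 and q_D = (48 - 3q_F)/8.
Substituting one into the other gives q_F = 496/87 and q_D = 112/29.
Price P = 91 - 3·(832/87) = 1807/29.
Drake's profit: (1807/29)·(112/29) - 43·(112/29) - (112/29)² = 59.6623.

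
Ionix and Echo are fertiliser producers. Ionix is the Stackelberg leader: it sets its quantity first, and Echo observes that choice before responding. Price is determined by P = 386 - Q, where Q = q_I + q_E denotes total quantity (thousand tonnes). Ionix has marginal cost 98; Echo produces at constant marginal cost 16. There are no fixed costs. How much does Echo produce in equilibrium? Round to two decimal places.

Solve by backward induction. Given q_I, the follower Echo maximises π_E = (386 - q_I - q_E)q_E - 16q_E.
∂π_E/∂q_E = 370 - q_I - 2q_E = 0 gives the reaction function q_E = (370 - q_I)/2.
Ionix substitutes q_E(q_I) into its own profit: π_I = q_I(386 - q_I - (370 - q_I)/2) - 98q_I = (201 - (1/2)q_I)q_I - 98q_I.
The leader's first-order condition 103 - q_I = 0 yields q_I = 103.
Then q_E = (370 - 103)/2 = 267/2.

133.50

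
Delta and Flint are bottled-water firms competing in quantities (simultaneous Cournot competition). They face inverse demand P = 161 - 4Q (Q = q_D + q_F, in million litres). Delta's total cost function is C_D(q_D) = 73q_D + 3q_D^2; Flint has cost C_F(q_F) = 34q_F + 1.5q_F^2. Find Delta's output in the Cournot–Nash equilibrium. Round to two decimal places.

3.33

Delta's profit: π_D = (161 - 4Q)q_D - (73q_D + 3q_D²). Setting ∂π_D/∂q_D = 0: 88 - 14q_D - 4(q_F) = 0.
Flint's profit: π_F = (161 - 4Q)q_F - (34q_F + (3/2)q_F²). Setting ∂π_F/∂q_F = 0: 127 - 11q_F - 4(q_D) = 0.
So q_D = (88 - 4q_F)/14 and q_F = (127 - 4q_D)/11.
Substituting one into the other gives q_D = 10/3 and q_F = 31/3.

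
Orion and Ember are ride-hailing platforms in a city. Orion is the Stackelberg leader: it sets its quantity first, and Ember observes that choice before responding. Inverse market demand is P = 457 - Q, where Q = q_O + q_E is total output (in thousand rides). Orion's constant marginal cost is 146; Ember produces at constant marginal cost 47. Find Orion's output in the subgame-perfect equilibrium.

The follower Ember best-responds to any q_O: π_E = (457 - Q)q_E - 47q_E.
Setting the follower's marginal profit to zero, 410 - q_O - 2q_E = 0, i.e. q_E = (410 - q_O)/2.
Orion substitutes q_E(q_O) into its own profit: π_O = q_O(457 - q_O - (410 - q_O)/2) - 146q_O = (252 - (1/2)q_O)q_O - 146q_O.
Maximising: ∂π_O/∂q_O = 106 - q_O = 0, giving q_O = 106.
Then q_E = (410 - 106)/2 = 152.

106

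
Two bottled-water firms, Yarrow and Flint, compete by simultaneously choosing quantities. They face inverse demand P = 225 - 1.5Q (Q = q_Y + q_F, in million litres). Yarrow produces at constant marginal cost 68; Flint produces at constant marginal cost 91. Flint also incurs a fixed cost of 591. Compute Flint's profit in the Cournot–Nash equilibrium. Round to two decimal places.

Yarrow's profit: π_Y = (225 - 1.5Q)q_Y - (68q_Y). Setting ∂π_Y/∂q_Y = 0: 157 - 3q_Y - (3/2)(q_F) = 0.
Flint's first-order condition: 134 - 3q_F - (3/2)(q_Y) = 0.
So q_Y = (157 - (3/2)q_F)/3 and q_F = (134 - (3/2)q_Y)/3.
Substituting one into the other gives q_Y = 40 and q_F = 74/3.
Price P = 225 - (3/2)·(194/3) = 128.
Flint's profit: (128 - 91)·(74/3) - 591 = 965/3.

321.67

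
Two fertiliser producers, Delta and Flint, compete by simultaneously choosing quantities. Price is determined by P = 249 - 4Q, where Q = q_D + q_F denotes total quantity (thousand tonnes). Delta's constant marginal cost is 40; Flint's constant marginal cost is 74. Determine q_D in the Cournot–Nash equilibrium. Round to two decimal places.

Delta's profit: π_D = (249 - 4Q)q_D - (40q_D). Setting ∂π_D/∂q_D = 0: 209 - 8q_D - 4(q_F) = 0.
Flint's profit: π_F = (249 - 4Q)q_F - (74q_F). Setting ∂π_F/∂q_F = 0: 175 - 8q_F - 4(q_D) = 0.
So q_D = (209 - 4q_F)/8 and q_F = (175 - 4q_D)/8.
Solving the pair: q_D = 81/4, q_F = 47/4.

20.25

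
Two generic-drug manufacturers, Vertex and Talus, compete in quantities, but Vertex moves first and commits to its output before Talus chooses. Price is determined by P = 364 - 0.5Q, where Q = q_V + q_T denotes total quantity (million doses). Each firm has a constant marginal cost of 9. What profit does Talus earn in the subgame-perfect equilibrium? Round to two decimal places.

15753.13

Solve by backward induction. Given q_V, the follower Talus maximises π_T = (364 - (1/2)q_V - (1/2)q_T)q_T - 9q_T.
Follower FOC: 355 - (1/2)q_V - q_T = 0, so q_T(q_V) = (355 - (1/2)q_V).
Vertex substitutes q_T(q_V) into its own profit: π_V = q_V(364 - (1/2)q_V - (355 - (1/2)q_V)/2) - 9q_V = (373/2 - (1/4)q_V)q_V - 9q_V.
The leader's first-order condition 355/2 - (1/2)q_V = 0 yields q_V = 355.
Then q_T = (355 - (1/2)·355) = 355/2.
Price P = 364 - (1/2)·(1065/2) = 391/4.
Talus's profit: (391/4 - 9)·(355/2) = 15753.1250.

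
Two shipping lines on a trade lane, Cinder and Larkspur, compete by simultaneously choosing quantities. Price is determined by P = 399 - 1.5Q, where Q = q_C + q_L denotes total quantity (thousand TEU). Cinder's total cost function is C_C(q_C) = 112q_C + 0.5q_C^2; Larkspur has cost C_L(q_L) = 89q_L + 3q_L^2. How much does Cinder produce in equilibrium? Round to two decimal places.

62.76

Cinder's profit: π_C = (399 - 1.5Q)q_C - (112q_C + (1/2)q_C²). Setting ∂π_C/∂q_C = 0: 287 - 4q_C - (3/2)(q_L) = 0.
Larkspur's profit: π_L = (399 - 1.5Q)q_L - (89q_L + 3q_L²). Setting ∂π_L/∂q_L = 0: 310 - 9q_L - (3/2)(q_C) = 0.
Best responses: q_C = (287 - (3/2)q_L)/4, q_L = (310 - (3/2)q_C)/9.
Substituting one into the other gives q_C = 62.7556 and q_L = 23.9852.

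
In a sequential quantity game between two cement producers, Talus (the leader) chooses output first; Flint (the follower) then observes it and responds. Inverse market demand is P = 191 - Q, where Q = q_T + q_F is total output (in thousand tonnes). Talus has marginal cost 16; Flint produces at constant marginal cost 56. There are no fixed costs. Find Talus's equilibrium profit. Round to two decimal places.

The follower Flint best-responds to any q_T: π_F = (191 - Q)q_F - 56q_F.
∂π_F/∂q_F = 135 - q_T - 2q_F = 0 gives the reaction function q_F = (135 - q_T)/2.
The leader anticipates this reaction. Substituting into P = 191 - Q gives P = 247/2 - (1/2)q_T, so π_T = (247/2 - (1/2)q_T)q_T - 16q_T.
The leader's first-order condition 215/2 - q_T = 0 yields q_T = 215/2.
Then q_F = (135 - 215/2)/2 = 55/4.
Price P = 191 - 485/4 = 279/4.
Talus's profit: (279/4 - 16)·(215/2) = 5778.1250.

5778.13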